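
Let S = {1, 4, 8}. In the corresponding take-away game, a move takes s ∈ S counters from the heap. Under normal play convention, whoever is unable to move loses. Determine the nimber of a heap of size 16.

n :  0  1  2  3  4  5  6  7  8  9 10 11 12 13 14 15 16
G :  0  1  0  1  2  0  1  0  1  2  3  2  0  1  0  1  2

2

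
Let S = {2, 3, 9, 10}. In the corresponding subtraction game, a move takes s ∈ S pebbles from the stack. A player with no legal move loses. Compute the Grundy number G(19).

1

n :  0  1  2  3  4  5  6  7  8  9 10 11 12 13 14 15 16 17 18 19
G :  0  0  1  1  2  0  0  1  1  2  2  3  0  0  1  1  2  0  0  1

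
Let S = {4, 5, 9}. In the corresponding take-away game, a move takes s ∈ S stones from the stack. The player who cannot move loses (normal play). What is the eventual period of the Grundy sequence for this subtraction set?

n :  0  1  2  3  4  5  6  7  8  9 10 11 12 13 14 15 16 17 18 19 20 21 22 23 24 25 26 27
G :  0  0  0  0  1  1  1  1  2  2  2  2  3  0  0  0  0  1  1  1  1  2  2  2  2  3  0  0
G(n+13) = G(n) holds for n = 0,…,8 (a full window of length max(S) = 9), so the sequence is purely periodic with period 13.

13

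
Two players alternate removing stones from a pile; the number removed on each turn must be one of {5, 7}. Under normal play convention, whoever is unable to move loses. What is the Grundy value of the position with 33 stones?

1

n :  0  1  2  3  4  5  6  7  8  9 10 11 12 13 14 15 16 17 18 19 20 21 22 23 24 25 26 27 28 29 30 31 32 33
G :  0  0  0  0  0  1  1  1  1  1  2  2  0  0  0  0  0  1  1  1  1  1  2  2  0  0  0  0  0  1  1  1  1  1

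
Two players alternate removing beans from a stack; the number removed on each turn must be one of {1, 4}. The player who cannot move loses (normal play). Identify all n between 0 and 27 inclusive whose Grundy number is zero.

n :  0  1  2  3  4  5  6  7  8  9 10 11 12 13 14 15 16 17 18 19 20 21 22 23 24 25 26 27
G :  0  1  0  1  2  0  1  0  1  2  0  1  0  1  2  0  1  0  1  2  0  1  0  1  2  0  1  0
P-positions are exactly the n with G(n) = 0.

0, 2, 5, 7, 10, 12, 15, 17, 20, 22, 25, 27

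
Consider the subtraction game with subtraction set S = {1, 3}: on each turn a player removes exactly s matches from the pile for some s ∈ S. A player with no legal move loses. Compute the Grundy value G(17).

G(0) = 0
G(1) = mex{0} = 1
G(2) = mex{1} = 0
G(3) = mex{0,0} = 1
G(4) = mex{1,1} = 0
G(5) = mex{0,0} = 1
G(6) = mex{1,1} = 0
G(7) = mex{0,0} = 1
G(8) = mex{1,1} = 0
G(9) = mex{0,0} = 1
G(10) = mex{1,1} = 0
G(11) = mex{0,0} = 1
G(12) = mex{1,1} = 0
G(13) = mex{0,0} = 1
G(14) = mex{1,1} = 0
G(15) = mex{0,0} = 1
G(16) = mex{1,1} = 0
G(17) = mex{0,0} = 1

1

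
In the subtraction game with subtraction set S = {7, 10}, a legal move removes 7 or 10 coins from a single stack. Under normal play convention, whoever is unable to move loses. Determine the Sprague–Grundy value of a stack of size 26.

n :  0  1  2  3  4  5  6  7  8  9 10 11 12 13 14 15 16 17 18 19 20 21 22 23 24 25 26
G :  0  0  0  0  0  0  0  1  1  1  1  1  1  1  2  2  2  0  0  0  0  0  0  0  1  1  1

1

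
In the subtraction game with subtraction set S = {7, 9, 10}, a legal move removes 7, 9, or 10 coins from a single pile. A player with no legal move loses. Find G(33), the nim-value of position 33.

n :  0  1  2  3  4  5  6  7  8  9 10 11 12 13 14 15 16 17 18 19 20 21 22 23 24 25 26 27 28 29 30 31 32 33
G :  0  0  0  0  0  0  0  1  1  1  1  1  1  1  2  2  2  0  0  0  0  0  0  0  1  1  1  1  1  1  1  2  2  2

2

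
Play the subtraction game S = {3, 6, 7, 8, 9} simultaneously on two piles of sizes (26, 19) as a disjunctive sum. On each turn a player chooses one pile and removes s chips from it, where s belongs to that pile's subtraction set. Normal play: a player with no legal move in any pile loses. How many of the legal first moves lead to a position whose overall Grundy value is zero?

5

All piles use S = {3, 6, 7, 8, 9}:
G(0) = 0
G(1) = mex{} = 0
G(2) = mex{} = 0
G(3) = mex{0} = 1
G(4) = mex{0} = 1
G(5) = mex{0} = 1
G(6) = mex{1,0} = 2
G(7) = mex{1,0,0} = 2
G(8) = mex{1,0,0,0} = 2
G(9) = mex{2,1,0,0,0} = 3
G(10) = mex{2,1,1,0,0} = 3
G(11) = mex{2,1,1,1,0} = 3
G(12) = mex{3,2,1,1,1} = 0
G(13) = mex{3,2,2,1,1} = 0
G(14) = mex{3,2,2,2,1} = 0
G(15) = mex{0,3,2,2,2} = 1
G(16) = mex{0,3,3,2,2} = 1
G(17) = mex{0,3,3,3,2} = 1
G(18) = mex{1,0,3,3,3} = 2
G(19) = mex{1,0,0,3,3} = 2
G(20) = mex{1,0,0,0,3} = 2
G(21) = mex{2,1,0,0,0} = 3
G(22) = mex{2,1,1,0,0} = 3
G(23) = mex{2,1,1,1,0} = 3
G(24) = mex{3,2,1,1,1} = 0
G(25) = mex{3,2,2,1,1} = 0
G(26) = mex{3,2,2,2,1} = 0
Pile A: G(26) = 0.
Pile B: G(19) = 2.
Combined Grundy value = 0 ⊕ 2 = 2.
A winning move leaves total XOR = 0, i.e. changes one component's Grundy value g to g ⊕ X where X is the current total.
Pile A: need g' = 0⊕2 = 2. Options: 26−3→G=3, 26−6→G=2, 26−7→G=2, 26−8→G=2, 26−9→G=1. Hits: 3.
Pile B: need g' = 2⊕2 = 0. Options: 19−3→G=1, 19−6→G=0, 19−7→G=0, 19−8→G=3, 19−9→G=3. Hits: 2.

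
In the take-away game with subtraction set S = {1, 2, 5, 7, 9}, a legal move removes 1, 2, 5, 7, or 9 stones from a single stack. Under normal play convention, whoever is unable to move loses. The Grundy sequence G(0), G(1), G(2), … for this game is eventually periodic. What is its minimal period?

G(0) = 0
G(1) = mex{0} = 1
G(2) = mex{1,0} = 2
G(3) = mex{2,1} = 0
G(4) = mex{0,2} = 1
G(5) = mex{1,0,0} = 2
G(6) = mex{2,1,1} = 0
G(7) = mex{0,2,2,0} = 1
G(8) = mex{1,0,0,1} = 2
G(9) = mex{2,1,1,2,0} = 3
G(10) = mex{3,2,2,0,1} = 4
G(11) = mex{4,3,0,1,2} = 5
G(12) = mex{5,4,1,2,0} = 3
G(13) = mex{3,5,2,0,1} = 4
G(14) = mex{4,3,3,1,2} = 0
G(15) = mex{0,4,4,2,0} = 1
G(16) = mex{1,0,5,3,1} = 2
G(17) = mex{2,1,3,4,2} = 0
G(18) = mex{0,2,4,5,3} = 1
G(19) = mex{1,0,0,3,4} = 2
G(20) = mex{2,1,1,4,5} = 0
G(21) = mex{0,2,2,0,3} = 1
G(22) = mex{1,0,0,1,4} = 2
G(23) = mex{2,1,1,2,0} = 3
G(24) = mex{3,2,2,0,1} = 4
G(25) = mex{4,3,0,1,2} = 5
G(26) = mex{5,4,1,2,0} = 3
G(27) = mex{3,5,2,0,1} = 4
G(28) = mex{4,3,3,1,2} = 0
G(29) = mex{0,4,4,2,0} = 1
G(n+14) = G(n) holds for n = 0,…,8 (a full window of length max(S) = 9), so the sequence is purely periodic with period 14.

14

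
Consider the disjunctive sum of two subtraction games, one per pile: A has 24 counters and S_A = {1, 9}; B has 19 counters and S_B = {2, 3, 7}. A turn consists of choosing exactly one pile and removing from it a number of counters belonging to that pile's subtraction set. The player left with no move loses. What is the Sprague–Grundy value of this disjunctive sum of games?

Pile A, S = {1, 9}:
n :  0  1  2  3  4  5  6  7  8  9 10 11 12 13 14 15 16 17 18 19 20 21 22 23 24
G :  0  1  0  1  0  1  0  1  0  1  0  1  0  1  0  1  0  1  0  1  0  1  0  1  0
G_A(24) = 0.
Pile B, S = {2, 3, 7}:
G(0) = 0
G(1) = mex{} = 0
G(2) = mex{0} = 1
G(3) = mex{0,0} = 1
G(4) = mex{1,0} = 2
G(5) = mex{1,1} = 0
G(6) = mex{2,1} = 0
G(7) = mex{0,2,0} = 1
G(8) = mex{0,0,0} = 1
G(9) = mex{1,0,1} = 2
G(10) = mex{1,1,1} = 0
G(11) = mex{2,1,2} = 0
G(12) = mex{0,2,0} = 1
G(13) = mex{0,0,0} = 1
G(14) = mex{1,0,1} = 2
G(15) = mex{1,1,1} = 0
G(16) = mex{2,1,2} = 0
G(17) = mex{0,2,0} = 1
G(18) = mex{0,0,0} = 1
G(19) = mex{1,0,1} = 2
G_B(19) = 2.
Combined Grundy value = 0 ⊕ 2 = 2.

2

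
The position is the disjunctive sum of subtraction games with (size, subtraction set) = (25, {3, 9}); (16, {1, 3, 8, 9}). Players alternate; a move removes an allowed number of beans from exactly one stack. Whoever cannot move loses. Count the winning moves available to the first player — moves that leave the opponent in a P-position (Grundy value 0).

0

Stack A, S = {3, 9}:
n :  0  1  2  3  4  5  6  7  8  9 10 11 12 13 14 15 16 17 18 19 20 21 22 23 24 25
G :  0  0  0  1  1  1  0  0  0  1  1  1  0  0  0  1  1  1  0  0  0  1  1  1  0  0
G_A(25) = 0.
Stack B, S = {1, 3, 8, 9}:
G(0) = 0
G(1) = mex{0} = 1
G(2) = mex{1} = 0
G(3) = mex{0,0} = 1
G(4) = mex{1,1} = 0
G(5) = mex{0,0} = 1
G(6) = mex{1,1} = 0
G(7) = mex{0,0} = 1
G(8) = mex{1,1,0} = 2
G(9) = mex{2,0,1,0} = 3
G(10) = mex{3,1,0,1} = 2
G(11) = mex{2,2,1,0} = 3
G(12) = mex{3,3,0,1} = 2
G(13) = mex{2,2,1,0} = 3
G(14) = mex{3,3,0,1} = 2
G(15) = mex{2,2,1,0} = 3
G(16) = mex{3,3,2,1} = 0
G_B(16) = 0.
Combined Grundy value = 0 ⊕ 0 = 0.
A winning move leaves total XOR = 0, i.e. changes one component's Grundy value g to g ⊕ X where X is the current total.
Stack A: target g' = 0⊕0 = 0, but every legal move changes the Grundy value (mex property), so 0 moves.
Stack B: target g' = 0⊕0 = 0, but every legal move changes the Grundy value (mex property), so 0 moves.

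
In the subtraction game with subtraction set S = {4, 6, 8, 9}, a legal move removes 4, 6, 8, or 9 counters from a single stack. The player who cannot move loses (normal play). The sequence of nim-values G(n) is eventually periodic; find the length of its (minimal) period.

13

n :  0  1  2  3  4  5  6  7  8  9 10 11 12 13 14 15 16 17 18 19 20 21 22 23 24 25 26 27
G :  0  0  0  0  1  1  1  1  2  2  2  2  3  0  0  0  0  1  1  1  1  2  2  2  2  3  0  0
G(n+13) = G(n) holds for n = 0,…,8 (a full window of length max(S) = 9), so the sequence is purely periodic with period 13.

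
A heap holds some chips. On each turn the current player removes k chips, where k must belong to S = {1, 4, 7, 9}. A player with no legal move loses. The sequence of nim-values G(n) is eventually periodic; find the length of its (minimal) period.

n :  0  1  2  3  4  5  6  7  8  9 10 11 12 13 14 15 16 17 18
G :  0  1  0  1  2  0  1  2  0  1  0  1  2  0  1  2  0  1  0
G(n+8) = G(n) holds for n = 0,…,8 (a full window of length max(S) = 9), so the sequence is purely periodic with period 8.

8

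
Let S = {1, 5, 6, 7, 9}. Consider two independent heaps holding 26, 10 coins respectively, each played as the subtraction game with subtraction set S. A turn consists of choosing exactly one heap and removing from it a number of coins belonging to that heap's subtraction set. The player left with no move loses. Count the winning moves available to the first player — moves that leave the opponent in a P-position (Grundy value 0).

All heaps use S = {1, 5, 6, 7, 9}:
G(0) = 0
G(1) = mex{0} = 1
G(2) = mex{1} = 0
G(3) = mex{0} = 1
G(4) = mex{1} = 0
G(5) = mex{0,0} = 1
G(6) = mex{1,1,0} = 2
G(7) = mex{2,0,1,0} = 3
G(8) = mex{3,1,0,1} = 2
G(9) = mex{2,0,1,0,0} = 3
G(10) = mex{3,1,0,1,1} = 2
G(11) = mex{2,2,1,0,0} = 3
G(12) = mex{3,3,2,1,1} = 0
G(13) = mex{0,2,3,2,0} = 1
G(14) = mex{1,3,2,3,1} = 0
G(15) = mex{0,2,3,2,2} = 1
G(16) = mex{1,3,2,3,3} = 0
G(17) = mex{0,0,3,2,2} = 1
G(18) = mex{1,1,0,3,3} = 2
G(19) = mex{2,0,1,0,2} = 3
G(20) = mex{3,1,0,1,3} = 2
G(21) = mex{2,0,1,0,0} = 3
G(22) = mex{3,1,0,1,1} = 2
G(23) = mex{2,2,1,0,0} = 3
G(24) = mex{3,3,2,1,1} = 0
G(25) = mex{0,2,3,2,0} = 1
G(26) = mex{1,3,2,3,1} = 0
Heap A: G(26) = 0.
Heap B: G(10) = 2.
Combined Grundy value = 0 ⊕ 2 = 2.
A winning move leaves total XOR = 0, i.e. changes one component's Grundy value g to g ⊕ X where X is the current total.
Heap A: need g' = 0⊕2 = 2. Options: 26−1→G=1, 26−5→G=3, 26−6→G=2, 26−7→G=3, 26−9→G=1. Hits: 1.
Heap B: need g' = 2⊕2 = 0. Options: 10−1→G=3, 10−5→G=1, 10−6→G=0, 10−7→G=1, 10−9→G=1. Hits: 1.

2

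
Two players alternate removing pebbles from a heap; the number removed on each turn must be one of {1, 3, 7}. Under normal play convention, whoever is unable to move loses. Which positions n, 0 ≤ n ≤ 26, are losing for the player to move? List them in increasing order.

G(0) = 0
G(1) = mex{0} = 1
G(2) = mex{1} = 0
G(3) = mex{0,0} = 1
G(4) = mex{1,1} = 0
G(5) = mex{0,0} = 1
G(6) = mex{1,1} = 0
G(7) = mex{0,0,0} = 1
G(8) = mex{1,1,1} = 0
G(9) = mex{0,0,0} = 1
G(10) = mex{1,1,1} = 0
G(11) = mex{0,0,0} = 1
G(12) = mex{1,1,1} = 0
G(13) = mex{0,0,0} = 1
G(14) = mex{1,1,1} = 0
G(15) = mex{0,0,0} = 1
G(16) = mex{1,1,1} = 0
G(17) = mex{0,0,0} = 1
G(18) = mex{1,1,1} = 0
G(19) = mex{0,0,0} = 1
G(20) = mex{1,1,1} = 0
G(21) = mex{0,0,0} = 1
G(22) = mex{1,1,1} = 0
G(23) = mex{0,0,0} = 1
G(24) = mex{1,1,1} = 0
G(25) = mex{0,0,0} = 1
G(26) = mex{1,1,1} = 0
P-positions are exactly the n with G(n) = 0.

0, 2, 4, 6, 8, 10, 12, 14, 16, 18, 20, 22, 24, 26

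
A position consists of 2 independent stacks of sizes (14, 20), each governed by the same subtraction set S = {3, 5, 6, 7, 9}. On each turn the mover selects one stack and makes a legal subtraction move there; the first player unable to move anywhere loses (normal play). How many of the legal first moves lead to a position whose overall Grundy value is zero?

4

All stacks use S = {3, 5, 6, 7, 9}:
n :  0  1  2  3  4  5  6  7  8  9 10 11 12 13 14 15 16 17 18 19 20
G :  0  0  0  1  1  1  2  2  2  3  3  3  0  0  0  1  1  1  2  2  2
Stack A: G(14) = 0.
Stack B: G(20) = 2.
Combined Grundy value = 0 ⊕ 2 = 2.
A winning move leaves total XOR = 0, i.e. changes one component's Grundy value g to g ⊕ X where X is the current total.
Stack A: need g' = 0⊕2 = 2. Options: 14−3→G=3, 14−5→G=3, 14−6→G=2, 14−7→G=2, 14−9→G=1. Hits: 2.
Stack B: need g' = 2⊕2 = 0. Options: 20−3→G=1, 20−5→G=1, 20−6→G=0, 20−7→G=0, 20−9→G=3. Hits: 2.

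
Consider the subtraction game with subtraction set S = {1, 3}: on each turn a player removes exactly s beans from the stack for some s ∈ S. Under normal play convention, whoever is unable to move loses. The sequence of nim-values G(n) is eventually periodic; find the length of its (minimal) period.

2

G(0) = 0
G(1) = mex{0} = 1
G(2) = mex{1} = 0
G(3) = mex{0,0} = 1
G(4) = mex{1,1} = 0
G(5) = mex{0,0} = 1
G(6) = mex{1,1} = 0
G(7) = mex{0,0} = 1
G(8) = mex{1,1} = 0
G(9) = mex{0,0} = 1
G(10) = mex{1,1} = 0
G(11) = mex{0,0} = 1
G(12) = mex{1,1} = 0
G(13) = mex{0,0} = 1
G(14) = mex{1,1} = 0
G(n+2) = G(n) holds for n = 0,…,2 (a full window of length max(S) = 3), so the sequence is purely periodic with period 2.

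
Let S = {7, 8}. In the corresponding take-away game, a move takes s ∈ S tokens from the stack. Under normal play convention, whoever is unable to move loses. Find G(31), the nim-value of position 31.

n :  0  1  2  3  4  5  6  7  8  9 10 11 12 13 14 15 16 17 18 19 20 21 22 23 24 25 26 27 28 29 30 31
G :  0  0  0  0  0  0  0  1  1  1  1  1  1  1  2  0  0  0  0  0  0  0  1  1  1  1  1  1  1  2  0  0

0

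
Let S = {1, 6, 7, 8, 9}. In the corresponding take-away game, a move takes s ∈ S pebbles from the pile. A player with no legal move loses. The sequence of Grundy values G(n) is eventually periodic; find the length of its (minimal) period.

n :  0  1  2  3  4  5  6  7  8  9 10 11 12 13 14 15 16 17 18 19 20 21 22 23 24 25 26 27 28 29
G :  0  1  0  1  0  1  2  3  2  3  2  3  4  5  0  1  0  1  0  1  2  3  2  3  2  3  4  5  0  1
G(n+14) = G(n) holds for n = 0,…,8 (a full window of length max(S) = 9), so the sequence is purely periodic with period 14.

14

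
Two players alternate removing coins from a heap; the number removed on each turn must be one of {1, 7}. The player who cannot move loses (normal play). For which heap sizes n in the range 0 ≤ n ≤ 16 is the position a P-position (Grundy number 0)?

n :  0  1  2  3  4  5  6  7  8  9 10 11 12 13 14 15 16
G :  0  1  0  1  0  1  0  1  0  1  0  1  0  1  0  1  0
P-positions are exactly the n with G(n) = 0.

0, 2, 4, 6, 8, 10, 12, 14, 16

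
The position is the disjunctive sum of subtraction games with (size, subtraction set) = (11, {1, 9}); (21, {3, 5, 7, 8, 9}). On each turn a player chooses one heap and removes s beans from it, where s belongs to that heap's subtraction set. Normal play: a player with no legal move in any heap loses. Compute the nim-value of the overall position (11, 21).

2

Heap A, S = {1, 9}:
G(0) = 0
G(1) = mex{0} = 1
G(2) = mex{1} = 0
G(3) = mex{0} = 1
G(4) = mex{1} = 0
G(5) = mex{0} = 1
G(6) = mex{1} = 0
G(7) = mex{0} = 1
G(8) = mex{1} = 0
G(9) = mex{0,0} = 1
G(10) = mex{1,1} = 0
G(11) = mex{0,0} = 1
G_A(11) = 1.
Heap B, S = {3, 5, 7, 8, 9}:
n :  0  1  2  3  4  5  6  7  8  9 10 11 12 13 14 15 16 17 18 19 20 21
G :  0  0  0  1  1  1  2  2  2  3  3  3  0  0  0  1  1  1  2  2  2  3
G_B(21) = 3.
Combined Grundy value = 1 ⊕ 3 = 2.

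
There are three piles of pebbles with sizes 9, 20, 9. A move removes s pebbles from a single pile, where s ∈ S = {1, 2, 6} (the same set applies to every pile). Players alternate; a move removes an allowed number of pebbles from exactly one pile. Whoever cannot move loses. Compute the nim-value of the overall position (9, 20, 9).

All piles use S = {1, 2, 6}:
n :  0  1  2  3  4  5  6  7  8  9 10 11 12 13 14 15 16 17 18 19 20
G :  0  1  2  0  1  2  3  0  1  2  0  1  2  3  0  1  2  0  1  2  3
Pile A: G(9) = 2.
Pile B: G(20) = 3.
Pile C: G(9) = 2.
Combined Grundy value = 2 ⊕ 3 ⊕ 2 = 3.

3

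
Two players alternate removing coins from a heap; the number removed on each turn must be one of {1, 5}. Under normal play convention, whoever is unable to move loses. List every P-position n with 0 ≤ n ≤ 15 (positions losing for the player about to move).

0, 2, 4, 6, 8, 10, 12, 14

G(0) = 0
G(1) = mex{0} = 1
G(2) = mex{1} = 0
G(3) = mex{0} = 1
G(4) = mex{1} = 0
G(5) = mex{0,0} = 1
G(6) = mex{1,1} = 0
G(7) = mex{0,0} = 1
G(8) = mex{1,1} = 0
G(9) = mex{0,0} = 1
G(10) = mex{1,1} = 0
G(11) = mex{0,0} = 1
G(12) = mex{1,1} = 0
G(13) = mex{0,0} = 1
G(14) = mex{1,1} = 0
G(15) = mex{0,0} = 1
P-positions are exactly the n with G(n) = 0.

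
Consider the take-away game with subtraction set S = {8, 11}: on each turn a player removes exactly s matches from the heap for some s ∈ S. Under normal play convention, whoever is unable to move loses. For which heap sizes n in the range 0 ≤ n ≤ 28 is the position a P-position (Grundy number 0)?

0, 1, 2, 3, 4, 5, 6, 7, 19, 20, 21, 22, 23, 24, 25, 26

n :  0  1  2  3  4  5  6  7  8  9 10 11 12 13 14 15 16 17 18 19 20 21 22 23 24 25 26 27 28
G :  0  0  0  0  0  0  0  0  1  1  1  1  1  1  1  1  2  2  2  0  0  0  0  0  0  0  0  1  1
P-positions are exactly the n with G(n) = 0.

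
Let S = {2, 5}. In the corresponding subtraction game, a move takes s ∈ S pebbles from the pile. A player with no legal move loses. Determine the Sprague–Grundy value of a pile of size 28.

n :  0  1  2  3  4  5  6  7  8  9 10 11 12 13 14 15 16 17 18 19 20 21 22 23 24 25 26 27 28
G :  0  0  1  1  0  2  1  0  0  1  1  0  2  1  0  0  1  1  0  2  1  0  0  1  1  0  2  1  0

0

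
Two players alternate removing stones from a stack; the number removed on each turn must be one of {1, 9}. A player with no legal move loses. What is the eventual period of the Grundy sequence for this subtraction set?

G(0) = 0
G(1) = mex{0} = 1
G(2) = mex{1} = 0
G(3) = mex{0} = 1
G(4) = mex{1} = 0
G(5) = mex{0} = 1
G(6) = mex{1} = 0
G(7) = mex{0} = 1
G(8) = mex{1} = 0
G(9) = mex{0,0} = 1
G(10) = mex{1,1} = 0
G(11) = mex{0,0} = 1
G(12) = mex{1,1} = 0
G(13) = mex{0,0} = 1
G(14) = mex{1,1} = 0
G(n+2) = G(n) holds for n = 0,…,8 (a full window of length max(S) = 9), so the sequence is purely periodic with period 2.

2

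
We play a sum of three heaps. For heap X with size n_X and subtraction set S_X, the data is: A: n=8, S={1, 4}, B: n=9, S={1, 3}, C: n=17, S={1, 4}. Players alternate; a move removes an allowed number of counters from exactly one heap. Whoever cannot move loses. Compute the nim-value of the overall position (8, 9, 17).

Heap A, S = {1, 4}:
G(0) = 0
G(1) = mex{0} = 1
G(2) = mex{1} = 0
G(3) = mex{0} = 1
G(4) = mex{1,0} = 2
G(5) = mex{2,1} = 0
G(6) = mex{0,0} = 1
G(7) = mex{1,1} = 0
G(8) = mex{0,2} = 1
G_A(8) = 1.
Heap B, S = {1, 3}:
n : 0 1 2 3 4 5 6 7 8 9
G : 0 1 0 1 0 1 0 1 0 1
G_B(9) = 1.
Heap C, S = {1, 4}:
G(0) = 0
G(1) = mex{0} = 1
G(2) = mex{1} = 0
G(3) = mex{0} = 1
G(4) = mex{1,0} = 2
G(5) = mex{2,1} = 0
G(6) = mex{0,0} = 1
G(7) = mex{1,1} = 0
G(8) = mex{0,2} = 1
G(9) = mex{1,0} = 2
G(10) = mex{2,1} = 0
G(11) = mex{0,0} = 1
G(12) = mex{1,1} = 0
G(13) = mex{0,2} = 1
G(14) = mex{1,0} = 2
G(15) = mex{2,1} = 0
G(16) = mex{0,0} = 1
G(17) = mex{1,1} = 0
G_C(17) = 0.
Combined Grundy value = 1 ⊕ 1 ⊕ 0 = 0.

0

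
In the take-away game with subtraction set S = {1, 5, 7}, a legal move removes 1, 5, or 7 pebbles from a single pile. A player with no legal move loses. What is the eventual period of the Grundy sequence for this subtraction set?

2

n :  0  1  2  3  4  5  6  7  8  9 10 11 12 13 14
G :  0  1  0  1  0  1  0  1  0  1  0  1  0  1  0
G(n+2) = G(n) holds for n = 0,…,6 (a full window of length max(S) = 7), so the sequence is purely periodic with period 2.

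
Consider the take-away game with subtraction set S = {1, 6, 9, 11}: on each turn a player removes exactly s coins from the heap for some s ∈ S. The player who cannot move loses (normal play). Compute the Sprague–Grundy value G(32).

n :  0  1  2  3  4  5  6  7  8  9 10 11 12 13 14 15 16 17 18 19 20 21 22 23 24 25 26 27 28 29 30 31 32
G :  0  1  0  1  0  1  2  0  1  2  3  2  0  1  0  1  2  0  1  0  1  2  0  1  0  1  2  0  1  0  1  2  0

0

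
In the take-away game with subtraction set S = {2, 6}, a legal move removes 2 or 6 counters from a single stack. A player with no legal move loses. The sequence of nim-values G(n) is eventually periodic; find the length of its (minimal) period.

G(0) = 0
G(1) = mex{} = 0
G(2) = mex{0} = 1
G(3) = mex{0} = 1
G(4) = mex{1} = 0
G(5) = mex{1} = 0
G(6) = mex{0,0} = 1
G(7) = mex{0,0} = 1
G(8) = mex{1,1} = 0
G(9) = mex{1,1} = 0
G(10) = mex{0,0} = 1
G(11) = mex{0,0} = 1
G(12) = mex{1,1} = 0
G(13) = mex{1,1} = 0
G(14) = mex{0,0} = 1
G(n+4) = G(n) holds for n = 0,…,5 (a full window of length max(S) = 6), so the sequence is purely periodic with period 4.

4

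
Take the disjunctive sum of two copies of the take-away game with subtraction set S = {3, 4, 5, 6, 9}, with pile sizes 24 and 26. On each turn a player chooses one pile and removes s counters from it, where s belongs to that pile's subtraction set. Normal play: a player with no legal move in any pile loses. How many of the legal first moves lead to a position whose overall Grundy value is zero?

All piles use S = {3, 4, 5, 6, 9}:
n :  0  1  2  3  4  5  6  7  8  9 10 11 12 13 14 15 16 17 18 19 20 21 22 23 24 25 26
G :  0  0  0  1  1  1  2  2  2  3  3  3  0  0  0  1  1  1  2  2  2  3  3  3  0  0  0
Pile A: G(24) = 0.
Pile B: G(26) = 0.
Combined Grundy value = 0 ⊕ 0 = 0.
A winning move leaves total XOR = 0, i.e. changes one component's Grundy value g to g ⊕ X where X is the current total.
Pile A: target g' = 0⊕0 = 0, but every legal move changes the Grundy value (mex property), so 0 moves.
Pile B: target g' = 0⊕0 = 0, but every legal move changes the Grundy value (mex property), so 0 moves.

0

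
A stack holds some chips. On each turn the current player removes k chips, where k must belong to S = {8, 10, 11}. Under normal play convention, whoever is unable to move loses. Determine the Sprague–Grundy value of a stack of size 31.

1

n :  0  1  2  3  4  5  6  7  8  9 10 11 12 13 14 15 16 17 18 19 20 21 22 23 24 25 26 27 28 29 30 31
G :  0  0  0  0  0  0  0  0  1  1  1  1  1  1  1  1  2  2  2  0  0  0  0  0  0  0  0  1  1  1  1  1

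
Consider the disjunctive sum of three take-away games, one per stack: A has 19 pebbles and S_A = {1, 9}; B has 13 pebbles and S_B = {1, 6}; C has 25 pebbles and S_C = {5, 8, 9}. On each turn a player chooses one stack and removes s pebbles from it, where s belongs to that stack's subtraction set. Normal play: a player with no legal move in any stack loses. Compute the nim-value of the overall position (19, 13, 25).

1

Stack A, S = {1, 9}:
G(0) = 0
G(1) = mex{0} = 1
G(2) = mex{1} = 0
G(3) = mex{0} = 1
G(4) = mex{1} = 0
G(5) = mex{0} = 1
G(6) = mex{1} = 0
G(7) = mex{0} = 1
G(8) = mex{1} = 0
G(9) = mex{0,0} = 1
G(10) = mex{1,1} = 0
G(11) = mex{0,0} = 1
G(12) = mex{1,1} = 0
G(13) = mex{0,0} = 1
G(14) = mex{1,1} = 0
G(15) = mex{0,0} = 1
G(16) = mex{1,1} = 0
G(17) = mex{0,0} = 1
G(18) = mex{1,1} = 0
G(19) = mex{0,0} = 1
G_A(19) = 1.
Stack B, S = {1, 6}:
G(0) = 0
G(1) = mex{0} = 1
G(2) = mex{1} = 0
G(3) = mex{0} = 1
G(4) = mex{1} = 0
G(5) = mex{0} = 1
G(6) = mex{1,0} = 2
G(7) = mex{2,1} = 0
G(8) = mex{0,0} = 1
G(9) = mex{1,1} = 0
G(10) = mex{0,0} = 1
G(11) = mex{1,1} = 0
G(12) = mex{0,2} = 1
G(13) = mex{1,0} = 2
G_B(13) = 2.
Stack C, S = {5, 8, 9}:
G(0) = 0
G(1) = mex{} = 0
G(2) = mex{} = 0
G(3) = mex{} = 0
G(4) = mex{} = 0
G(5) = mex{0} = 1
G(6) = mex{0} = 1
G(7) = mex{0} = 1
G(8) = mex{0,0} = 1
G(9) = mex{0,0,0} = 1
G(10) = mex{1,0,0} = 2
G(11) = mex{1,0,0} = 2
G(12) = mex{1,0,0} = 2
G(13) = mex{1,1,0} = 2
G(14) = mex{1,1,1} = 0
G(15) = mex{2,1,1} = 0
G(16) = mex{2,1,1} = 0
G(17) = mex{2,1,1} = 0
G(18) = mex{2,2,1} = 0
G(19) = mex{0,2,2} = 1
G(20) = mex{0,2,2} = 1
G(21) = mex{0,2,2} = 1
G(22) = mex{0,0,2} = 1
G(23) = mex{0,0,0} = 1
G(24) = mex{1,0,0} = 2
G(25) = mex{1,0,0} = 2
G_C(25) = 2.
Combined Grundy value = 1 ⊕ 2 ⊕ 2 = 1.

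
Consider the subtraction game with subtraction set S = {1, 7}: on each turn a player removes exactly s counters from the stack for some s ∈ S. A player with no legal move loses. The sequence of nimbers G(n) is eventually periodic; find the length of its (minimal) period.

G(0) = 0
G(1) = mex{0} = 1
G(2) = mex{1} = 0
G(3) = mex{0} = 1
G(4) = mex{1} = 0
G(5) = mex{0} = 1
G(6) = mex{1} = 0
G(7) = mex{0,0} = 1
G(8) = mex{1,1} = 0
G(9) = mex{0,0} = 1
G(10) = mex{1,1} = 0
G(11) = mex{0,0} = 1
G(12) = mex{1,1} = 0
G(13) = mex{0,0} = 1
G(14) = mex{1,1} = 0
G(n+2) = G(n) holds for n = 0,…,6 (a full window of length max(S) = 7), so the sequence is purely periodic with period 2.

2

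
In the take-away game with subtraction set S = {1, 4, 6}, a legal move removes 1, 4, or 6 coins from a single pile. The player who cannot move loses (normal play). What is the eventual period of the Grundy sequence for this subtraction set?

5

G(0) = 0
G(1) = mex{0} = 1
G(2) = mex{1} = 0
G(3) = mex{0} = 1
G(4) = mex{1,0} = 2
G(5) = mex{2,1} = 0
G(6) = mex{0,0,0} = 1
G(7) = mex{1,1,1} = 0
G(8) = mex{0,2,0} = 1
G(9) = mex{1,0,1} = 2
G(10) = mex{2,1,2} = 0
G(11) = mex{0,0,0} = 1
G(12) = mex{1,1,1} = 0
G(13) = mex{0,2,0} = 1
G(14) = mex{1,0,1} = 2
G(n+5) = G(n) holds for n = 0,…,5 (a full window of length max(S) = 6), so the sequence is purely periodic with period 5.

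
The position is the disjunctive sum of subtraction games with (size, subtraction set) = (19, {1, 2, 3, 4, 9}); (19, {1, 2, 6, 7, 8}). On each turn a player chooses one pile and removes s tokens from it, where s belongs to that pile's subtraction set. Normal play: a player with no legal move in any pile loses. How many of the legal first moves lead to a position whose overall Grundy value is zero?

Pile A, S = {1, 2, 3, 4, 9}:
n :  0  1  2  3  4  5  6  7  8  9 10 11 12 13 14 15 16 17 18 19
G :  0  1  2  3  4  0  1  2  3  4  0  1  2  3  4  0  1  2  3  4
G_A(19) = 4.
Pile B, S = {1, 2, 6, 7, 8}:
G(0) = 0
G(1) = mex{0} = 1
G(2) = mex{1,0} = 2
G(3) = mex{2,1} = 0
G(4) = mex{0,2} = 1
G(5) = mex{1,0} = 2
G(6) = mex{2,1,0} = 3
G(7) = mex{3,2,1,0} = 4
G(8) = mex{4,3,2,1,0} = 5
G(9) = mex{5,4,0,2,1} = 3
G(10) = mex{3,5,1,0,2} = 4
G(11) = mex{4,3,2,1,0} = 5
G(12) = mex{5,4,3,2,1} = 0
G(13) = mex{0,5,4,3,2} = 1
G(14) = mex{1,0,5,4,3} = 2
G(15) = mex{2,1,3,5,4} = 0
G(16) = mex{0,2,4,3,5} = 1
G(17) = mex{1,0,5,4,3} = 2
G(18) = mex{2,1,0,5,4} = 3
G(19) = mex{3,2,1,0,5} = 4
G_B(19) = 4.
Combined Grundy value = 4 ⊕ 4 = 0.
A winning move leaves total XOR = 0, i.e. changes one component's Grundy value g to g ⊕ X where X is the current total.
Pile A: target g' = 4⊕0 = 4, but every legal move changes the Grundy value (mex property), so 0 moves.
Pile B: target g' = 4⊕0 = 4, but every legal move changes the Grundy value (mex property), so 0 moves.

0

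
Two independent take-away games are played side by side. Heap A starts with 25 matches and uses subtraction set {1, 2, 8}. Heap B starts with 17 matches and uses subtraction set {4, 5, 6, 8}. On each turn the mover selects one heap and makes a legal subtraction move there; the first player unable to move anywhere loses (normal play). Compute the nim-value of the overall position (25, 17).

0

Heap A, S = {1, 2, 8}:
G(0) = 0
G(1) = mex{0} = 1
G(2) = mex{1,0} = 2
G(3) = mex{2,1} = 0
G(4) = mex{0,2} = 1
G(5) = mex{1,0} = 2
G(6) = mex{2,1} = 0
G(7) = mex{0,2} = 1
G(8) = mex{1,0,0} = 2
G(9) = mex{2,1,1} = 0
G(10) = mex{0,2,2} = 1
G(11) = mex{1,0,0} = 2
G(12) = mex{2,1,1} = 0
G(13) = mex{0,2,2} = 1
G(14) = mex{1,0,0} = 2
G(15) = mex{2,1,1} = 0
G(16) = mex{0,2,2} = 1
G(17) = mex{1,0,0} = 2
G(18) = mex{2,1,1} = 0
G(19) = mex{0,2,2} = 1
G(20) = mex{1,0,0} = 2
G(21) = mex{2,1,1} = 0
G(22) = mex{0,2,2} = 1
G(23) = mex{1,0,0} = 2
G(24) = mex{2,1,1} = 0
G(25) = mex{0,2,2} = 1
G_A(25) = 1.
Heap B, S = {4, 5, 6, 8}:
G(0) = 0
G(1) = mex{} = 0
G(2) = mex{} = 0
G(3) = mex{} = 0
G(4) = mex{0} = 1
G(5) = mex{0,0} = 1
G(6) = mex{0,0,0} = 1
G(7) = mex{0,0,0} = 1
G(8) = mex{1,0,0,0} = 2
G(9) = mex{1,1,0,0} = 2
G(10) = mex{1,1,1,0} = 2
G(11) = mex{1,1,1,0} = 2
G(12) = mex{2,1,1,1} = 0
G(13) = mex{2,2,1,1} = 0
G(14) = mex{2,2,2,1} = 0
G(15) = mex{2,2,2,1} = 0
G(16) = mex{0,2,2,2} = 1
G(17) = mex{0,0,2,2} = 1
G_B(17) = 1.
Combined Grundy value = 1 ⊕ 1 = 0.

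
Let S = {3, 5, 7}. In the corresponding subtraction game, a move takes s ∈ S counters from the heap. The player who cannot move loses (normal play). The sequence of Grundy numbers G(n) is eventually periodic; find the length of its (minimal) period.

n :  0  1  2  3  4  5  6  7  8  9 10 11 12 13 14 15 16 17 18 19 20 21
G :  0  0  0  1  1  1  2  2  2  3  0  0  0  1  1  1  2  2  2  3  0  0
G(n+10) = G(n) holds for n = 0,…,6 (a full window of length max(S) = 7), so the sequence is purely periodic with period 10.

10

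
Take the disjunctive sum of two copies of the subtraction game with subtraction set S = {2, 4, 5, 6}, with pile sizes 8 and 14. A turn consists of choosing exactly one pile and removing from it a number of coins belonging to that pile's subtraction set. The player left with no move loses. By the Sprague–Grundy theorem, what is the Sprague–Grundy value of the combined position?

All piles use S = {2, 4, 5, 6}:
G(0) = 0
G(1) = mex{} = 0
G(2) = mex{0} = 1
G(3) = mex{0} = 1
G(4) = mex{1,0} = 2
G(5) = mex{1,0,0} = 2
G(6) = mex{2,1,0,0} = 3
G(7) = mex{2,1,1,0} = 3
G(8) = mex{3,2,1,1} = 0
G(9) = mex{3,2,2,1} = 0
G(10) = mex{0,3,2,2} = 1
G(11) = mex{0,3,3,2} = 1
G(12) = mex{1,0,3,3} = 2
G(13) = mex{1,0,0,3} = 2
G(14) = mex{2,1,0,0} = 3
Pile A: G(8) = 0.
Pile B: G(14) = 3.
Combined Grundy value = 0 ⊕ 3 = 3.

3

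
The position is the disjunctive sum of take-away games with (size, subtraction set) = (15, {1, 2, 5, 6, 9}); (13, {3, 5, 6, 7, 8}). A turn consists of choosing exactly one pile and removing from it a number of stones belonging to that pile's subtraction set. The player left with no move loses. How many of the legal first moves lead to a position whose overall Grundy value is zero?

3

Pile A, S = {1, 2, 5, 6, 9}:
G(0) = 0
G(1) = mex{0} = 1
G(2) = mex{1,0} = 2
G(3) = mex{2,1} = 0
G(4) = mex{0,2} = 1
G(5) = mex{1,0,0} = 2
G(6) = mex{2,1,1,0} = 3
G(7) = mex{3,2,2,1} = 0
G(8) = mex{0,3,0,2} = 1
G(9) = mex{1,0,1,0,0} = 2
G(10) = mex{2,1,2,1,1} = 0
G(11) = mex{0,2,3,2,2} = 1
G(12) = mex{1,0,0,3,0} = 2
G(13) = mex{2,1,1,0,1} = 3
G(14) = mex{3,2,2,1,2} = 0
G(15) = mex{0,3,0,2,3} = 1
G_A(15) = 1.
Pile B, S = {3, 5, 6, 7, 8}:
G(0) = 0
G(1) = mex{} = 0
G(2) = mex{} = 0
G(3) = mex{0} = 1
G(4) = mex{0} = 1
G(5) = mex{0,0} = 1
G(6) = mex{1,0,0} = 2
G(7) = mex{1,0,0,0} = 2
G(8) = mex{1,1,0,0,0} = 2
G(9) = mex{2,1,1,0,0} = 3
G(10) = mex{2,1,1,1,0} = 3
G(11) = mex{2,2,1,1,1} = 0
G(12) = mex{3,2,2,1,1} = 0
G(13) = mex{3,2,2,2,1} = 0
G_B(13) = 0.
Combined Grundy value = 1 ⊕ 0 = 1.
A winning move leaves total XOR = 0, i.e. changes one component's Grundy value g to g ⊕ X where X is the current total.
Pile A: need g' = 1⊕1 = 0. Options: 15−1→G=0, 15−2→G=3, 15−5→G=0, 15−6→G=2, 15−9→G=3. Hits: 2.
Pile B: need g' = 0⊕1 = 1. Options: 13−3→G=3, 13−5→G=2, 13−6→G=2, 13−7→G=2, 13−8→G=1. Hits: 1.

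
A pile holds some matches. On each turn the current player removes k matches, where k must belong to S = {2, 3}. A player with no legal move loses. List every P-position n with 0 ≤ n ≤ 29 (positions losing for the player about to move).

0, 1, 5, 6, 10, 11, 15, 16, 20, 21, 25, 26

n :  0  1  2  3  4  5  6  7  8  9 10 11 12 13 14 15 16 17 18 19 20 21 22 23 24 25 26 27 28 29
G :  0  0  1  1  2  0  0  1  1  2  0  0  1  1  2  0  0  1  1  2  0  0  1  1  2  0  0  1  1  2
P-positions are exactly the n with G(n) = 0.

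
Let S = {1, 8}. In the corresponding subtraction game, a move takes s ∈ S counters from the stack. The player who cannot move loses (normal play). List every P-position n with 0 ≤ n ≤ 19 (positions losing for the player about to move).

0, 2, 4, 6, 9, 11, 13, 15, 18

n :  0  1  2  3  4  5  6  7  8  9 10 11 12 13 14 15 16 17 18 19
G :  0  1  0  1  0  1  0  1  2  0  1  0  1  0  1  0  1  2  0  1
P-positions are exactly the n with G(n) = 0.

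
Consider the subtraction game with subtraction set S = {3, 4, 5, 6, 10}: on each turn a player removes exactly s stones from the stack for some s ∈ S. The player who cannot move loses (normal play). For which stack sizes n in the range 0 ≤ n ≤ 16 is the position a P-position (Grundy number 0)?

0, 1, 2, 9, 16

n :  0  1  2  3  4  5  6  7  8  9 10 11 12 13 14 15 16
G :  0  0  0  1  1  1  2  2  2  0  3  3  1  4  4  2  0
P-positions are exactly the n with G(n) = 0.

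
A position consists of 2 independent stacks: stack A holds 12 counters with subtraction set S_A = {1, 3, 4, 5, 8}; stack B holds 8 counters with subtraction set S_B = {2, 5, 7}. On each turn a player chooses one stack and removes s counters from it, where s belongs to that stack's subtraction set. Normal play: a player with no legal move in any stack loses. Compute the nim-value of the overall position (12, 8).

Stack A, S = {1, 3, 4, 5, 8}:
G(0) = 0
G(1) = mex{0} = 1
G(2) = mex{1} = 0
G(3) = mex{0,0} = 1
G(4) = mex{1,1,0} = 2
G(5) = mex{2,0,1,0} = 3
G(6) = mex{3,1,0,1} = 2
G(7) = mex{2,2,1,0} = 3
G(8) = mex{3,3,2,1,0} = 4
G(9) = mex{4,2,3,2,1} = 0
G(10) = mex{0,3,2,3,0} = 1
G(11) = mex{1,4,3,2,1} = 0
G(12) = mex{0,0,4,3,2} = 1
G_A(12) = 1.
Stack B, S = {2, 5, 7}:
G(0) = 0
G(1) = mex{} = 0
G(2) = mex{0} = 1
G(3) = mex{0} = 1
G(4) = mex{1} = 0
G(5) = mex{1,0} = 2
G(6) = mex{0,0} = 1
G(7) = mex{2,1,0} = 3
G(8) = mex{1,1,0} = 2
G_B(8) = 2.
Combined Grundy value = 1 ⊕ 2 = 3.

3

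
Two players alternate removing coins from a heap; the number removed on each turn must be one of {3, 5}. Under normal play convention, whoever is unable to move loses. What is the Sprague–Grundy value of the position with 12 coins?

1

n :  0  1  2  3  4  5  6  7  8  9 10 11 12
G :  0  0  0  1  1  1  2  2  0  0  0  1  1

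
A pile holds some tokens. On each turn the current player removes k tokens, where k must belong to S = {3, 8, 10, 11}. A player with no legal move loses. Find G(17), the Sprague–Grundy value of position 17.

3

n :  0  1  2  3  4  5  6  7  8  9 10 11 12 13 14 15 16 17
G :  0  0  0  1  1  1  0  0  2  1  1  3  2  2  2  3  3  3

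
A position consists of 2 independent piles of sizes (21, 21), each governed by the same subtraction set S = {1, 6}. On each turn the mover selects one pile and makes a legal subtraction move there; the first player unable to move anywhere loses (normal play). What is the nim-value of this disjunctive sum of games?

0

All piles use S = {1, 6}:
n :  0  1  2  3  4  5  6  7  8  9 10 11 12 13 14 15 16 17 18 19 20 21
G :  0  1  0  1  0  1  2  0  1  0  1  0  1  2  0  1  0  1  0  1  2  0
Pile A: G(21) = 0.
Pile B: G(21) = 0.
Combined Grundy value = 0 ⊕ 0 = 0.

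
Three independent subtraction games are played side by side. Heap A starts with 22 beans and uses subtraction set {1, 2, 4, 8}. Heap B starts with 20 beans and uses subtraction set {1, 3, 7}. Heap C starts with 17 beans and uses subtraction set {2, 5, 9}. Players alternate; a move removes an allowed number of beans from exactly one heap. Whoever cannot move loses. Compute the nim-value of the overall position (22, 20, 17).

Heap A, S = {1, 2, 4, 8}:
G(0) = 0
G(1) = mex{0} = 1
G(2) = mex{1,0} = 2
G(3) = mex{2,1} = 0
G(4) = mex{0,2,0} = 1
G(5) = mex{1,0,1} = 2
G(6) = mex{2,1,2} = 0
G(7) = mex{0,2,0} = 1
G(8) = mex{1,0,1,0} = 2
G(9) = mex{2,1,2,1} = 0
G(10) = mex{0,2,0,2} = 1
G(11) = mex{1,0,1,0} = 2
G(12) = mex{2,1,2,1} = 0
G(13) = mex{0,2,0,2} = 1
G(14) = mex{1,0,1,0} = 2
G(15) = mex{2,1,2,1} = 0
G(16) = mex{0,2,0,2} = 1
G(17) = mex{1,0,1,0} = 2
G(18) = mex{2,1,2,1} = 0
G(19) = mex{0,2,0,2} = 1
G(20) = mex{1,0,1,0} = 2
G(21) = mex{2,1,2,1} = 0
G(22) = mex{0,2,0,2} = 1
G_A(22) = 1.
Heap B, S = {1, 3, 7}:
n :  0  1  2  3  4  5  6  7  8  9 10 11 12 13 14 15 16 17 18 19 20
G :  0  1  0  1  0  1  0  1  0  1  0  1  0  1  0  1  0  1  0  1  0
G_B(20) = 0.
Heap C, S = {2, 5, 9}:
G(0) = 0
G(1) = mex{} = 0
G(2) = mex{0} = 1
G(3) = mex{0} = 1
G(4) = mex{1} = 0
G(5) = mex{1,0} = 2
G(6) = mex{0,0} = 1
G(7) = mex{2,1} = 0
G(8) = mex{1,1} = 0
G(9) = mex{0,0,0} = 1
G(10) = mex{0,2,0} = 1
G(11) = mex{1,1,1} = 0
G(12) = mex{1,0,1} = 2
G(13) = mex{0,0,0} = 1
G(14) = mex{2,1,2} = 0
G(15) = mex{1,1,1} = 0
G(16) = mex{0,0,0} = 1
G(17) = mex{0,2,0} = 1
G_C(17) = 1.
Combined Grundy value = 1 ⊕ 0 ⊕ 1 = 0.

0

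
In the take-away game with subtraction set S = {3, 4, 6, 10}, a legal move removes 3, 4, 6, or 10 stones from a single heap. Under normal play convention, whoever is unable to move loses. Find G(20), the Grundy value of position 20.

n :  0  1  2  3  4  5  6  7  8  9 10 11 12 13 14 15 16 17 18 19 20
G :  0  0  0  1  1  1  2  2  2  0  3  3  1  4  0  2  0  1  3  1  2

2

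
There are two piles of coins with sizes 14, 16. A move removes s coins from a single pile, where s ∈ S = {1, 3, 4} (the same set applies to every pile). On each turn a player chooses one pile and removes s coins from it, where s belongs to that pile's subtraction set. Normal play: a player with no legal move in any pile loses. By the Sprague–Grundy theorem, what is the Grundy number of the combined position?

0

All piles use S = {1, 3, 4}:
G(0) = 0
G(1) = mex{0} = 1
G(2) = mex{1} = 0
G(3) = mex{0,0} = 1
G(4) = mex{1,1,0} = 2
G(5) = mex{2,0,1} = 3
G(6) = mex{3,1,0} = 2
G(7) = mex{2,2,1} = 0
G(8) = mex{0,3,2} = 1
G(9) = mex{1,2,3} = 0
G(10) = mex{0,0,2} = 1
G(11) = mex{1,1,0} = 2
G(12) = mex{2,0,1} = 3
G(13) = mex{3,1,0} = 2
G(14) = mex{2,2,1} = 0
G(15) = mex{0,3,2} = 1
G(16) = mex{1,2,3} = 0
Pile A: G(14) = 0.
Pile B: G(16) = 0.
Combined Grundy value = 0 ⊕ 0 = 0.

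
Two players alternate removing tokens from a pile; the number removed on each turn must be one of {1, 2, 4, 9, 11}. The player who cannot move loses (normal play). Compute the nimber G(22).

n :  0  1  2  3  4  5  6  7  8  9 10 11 12 13 14 15 16 17 18 19 20 21 22
G :  0  1  2  0  1  2  0  1  2  3  4  5  3  0  1  2  0  1  2  0  1  2  3

3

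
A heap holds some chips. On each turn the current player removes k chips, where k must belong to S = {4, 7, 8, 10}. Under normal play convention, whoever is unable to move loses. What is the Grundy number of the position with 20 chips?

n :  0  1  2  3  4  5  6  7  8  9 10 11 12 13 14 15 16 17 18 19 20
G :  0  0  0  0  1  1  1  1  2  2  2  2  3  3  0  0  0  0  1  1  1

1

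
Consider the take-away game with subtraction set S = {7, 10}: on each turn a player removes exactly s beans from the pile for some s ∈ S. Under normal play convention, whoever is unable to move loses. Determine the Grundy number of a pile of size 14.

2

G(0) = 0
G(1) = mex{} = 0
G(2) = mex{} = 0
G(3) = mex{} = 0
G(4) = mex{} = 0
G(5) = mex{} = 0
G(6) = mex{} = 0
G(7) = mex{0} = 1
G(8) = mex{0} = 1
G(9) = mex{0} = 1
G(10) = mex{0,0} = 1
G(11) = mex{0,0} = 1
G(12) = mex{0,0} = 1
G(13) = mex{0,0} = 1
G(14) = mex{1,0} = 2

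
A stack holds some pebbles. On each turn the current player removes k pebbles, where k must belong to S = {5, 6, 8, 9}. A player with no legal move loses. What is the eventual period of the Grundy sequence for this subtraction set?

n :  0  1  2  3  4  5  6  7  8  9 10 11 12 13 14 15 16 17 18 19 20 21 22 23 24 25 26 27 28 29
G :  0  0  0  0  0  1  1  1  1  1  2  2  2  2  0  0  0  0  0  1  1  1  1  1  2  2  2  2  0  0
G(n+14) = G(n) holds for n = 0,…,8 (a full window of length max(S) = 9), so the sequence is purely periodic with period 14.

14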